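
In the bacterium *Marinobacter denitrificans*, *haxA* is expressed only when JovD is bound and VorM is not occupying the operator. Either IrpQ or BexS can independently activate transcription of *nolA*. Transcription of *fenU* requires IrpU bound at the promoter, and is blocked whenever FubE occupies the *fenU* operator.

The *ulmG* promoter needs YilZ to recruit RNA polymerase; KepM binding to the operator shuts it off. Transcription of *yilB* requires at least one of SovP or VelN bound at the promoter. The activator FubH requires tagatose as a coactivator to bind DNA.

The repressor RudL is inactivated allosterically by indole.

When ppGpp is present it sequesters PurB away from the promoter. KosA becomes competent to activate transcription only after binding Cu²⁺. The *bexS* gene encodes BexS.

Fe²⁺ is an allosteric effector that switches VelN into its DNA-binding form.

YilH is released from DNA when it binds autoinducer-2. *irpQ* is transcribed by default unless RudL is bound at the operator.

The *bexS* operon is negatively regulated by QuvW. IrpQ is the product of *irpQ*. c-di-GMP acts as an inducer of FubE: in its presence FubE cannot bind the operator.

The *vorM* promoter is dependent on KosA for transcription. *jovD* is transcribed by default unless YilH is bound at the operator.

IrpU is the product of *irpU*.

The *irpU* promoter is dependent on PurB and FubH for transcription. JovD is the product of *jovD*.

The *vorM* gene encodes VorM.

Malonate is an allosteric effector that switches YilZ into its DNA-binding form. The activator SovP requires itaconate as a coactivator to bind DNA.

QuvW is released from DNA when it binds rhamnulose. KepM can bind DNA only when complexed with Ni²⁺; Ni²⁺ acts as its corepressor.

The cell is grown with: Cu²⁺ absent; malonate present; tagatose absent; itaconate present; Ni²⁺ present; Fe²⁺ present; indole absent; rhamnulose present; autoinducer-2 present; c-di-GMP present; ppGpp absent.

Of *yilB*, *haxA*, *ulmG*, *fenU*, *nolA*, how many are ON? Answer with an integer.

3

Itaconate is present, so SovP is active.
Fe²⁺ is present, so VelN is active.
Activator SovP is present, so *yilB* is transcribed.
→ *yilB* is ON.
Cu²⁺ is absent, so KosA is inactive.
Required activator KosA is absent, so *vorM* is not transcribed.
So VorM is not produced.
Autoinducer-2 is present, so YilH is inactive.
With no repressor bound, *jovD* is transcribed.
So JovD is produced and active.
No repressor is bound and JovD is active, so *haxA* is transcribed.
→ *haxA* is ON.
Malonate is present, so YilZ is active.
Ni²⁺ is present, so KepM is active.
With repressor KepM bound, *ulmG* is not transcribed.
→ *ulmG* is OFF.
c-di-GMP is present, so FubE is inactive.
ppGpp is absent, so PurB is active.
Tagatose is absent, so FubH is inactive.
Required activator FubH is absent, so *irpU* is not transcribed.
So IrpU is not produced.
Required activator IrpU is absent, so *fenU* is not transcribed.
→ *fenU* is OFF.
Indole is absent, so RudL is active.
With repressor RudL bound, *irpQ* is not transcribed.
So IrpQ is not produced.
Rhamnulose is present, so QuvW is inactive.
With no repressor bound, *bexS* is transcribed.
So BexS is produced and active.
Activator BexS is present, so *nolA* is transcribed.
→ *nolA* is ON.
3 of the 5 genes are transcribed.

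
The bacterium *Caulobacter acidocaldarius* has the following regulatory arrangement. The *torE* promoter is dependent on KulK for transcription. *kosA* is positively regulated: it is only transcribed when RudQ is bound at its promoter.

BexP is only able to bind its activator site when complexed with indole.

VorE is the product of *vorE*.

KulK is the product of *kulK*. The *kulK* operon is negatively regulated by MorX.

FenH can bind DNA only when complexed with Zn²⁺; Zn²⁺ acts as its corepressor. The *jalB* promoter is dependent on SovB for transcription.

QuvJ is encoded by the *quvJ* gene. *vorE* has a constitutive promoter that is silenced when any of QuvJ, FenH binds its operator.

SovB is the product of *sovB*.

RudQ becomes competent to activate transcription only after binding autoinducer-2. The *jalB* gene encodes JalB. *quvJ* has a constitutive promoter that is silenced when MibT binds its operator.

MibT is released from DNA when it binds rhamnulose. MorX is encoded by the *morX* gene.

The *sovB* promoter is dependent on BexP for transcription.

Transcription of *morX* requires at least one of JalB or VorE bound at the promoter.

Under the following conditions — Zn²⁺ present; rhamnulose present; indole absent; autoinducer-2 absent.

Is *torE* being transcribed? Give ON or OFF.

Indole is absent, so BexP is inactive.
Required activator BexP is absent, so *sovB* is not transcribed.
So SovB is not produced.
Required activator SovB is absent, so *jalB* is not transcribed.
So JalB is not produced.
Rhamnulose is present, so MibT is inactive.
With no repressor bound, *quvJ* is transcribed.
So QuvJ is produced and active.
Zn²⁺ is present, so FenH is active.
With repressor QuvJ bound, *vorE* is not transcribed.
So VorE is not produced.
No activator is available at the *morX* promoter, so *morX* is not transcribed.
So MorX is not produced.
With no repressor bound, *kulK* is transcribed.
So KulK is produced and active.
No repressor is bound and KulK is active, so *torE* is transcribed.

ON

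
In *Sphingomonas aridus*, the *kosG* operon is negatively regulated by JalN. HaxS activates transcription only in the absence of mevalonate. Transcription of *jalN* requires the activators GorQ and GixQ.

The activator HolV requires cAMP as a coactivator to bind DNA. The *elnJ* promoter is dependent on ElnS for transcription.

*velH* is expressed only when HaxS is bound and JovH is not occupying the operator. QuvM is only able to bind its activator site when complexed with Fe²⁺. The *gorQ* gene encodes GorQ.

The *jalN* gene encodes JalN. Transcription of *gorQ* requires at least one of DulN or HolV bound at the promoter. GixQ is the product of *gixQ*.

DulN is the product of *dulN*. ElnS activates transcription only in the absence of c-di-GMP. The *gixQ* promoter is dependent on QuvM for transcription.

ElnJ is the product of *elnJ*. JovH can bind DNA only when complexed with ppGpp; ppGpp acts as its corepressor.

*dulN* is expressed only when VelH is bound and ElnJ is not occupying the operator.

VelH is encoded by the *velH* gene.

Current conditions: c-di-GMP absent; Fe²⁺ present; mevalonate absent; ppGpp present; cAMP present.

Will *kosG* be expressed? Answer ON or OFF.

c-di-GMP is absent, so ElnS is active.
No repressor is bound and ElnS is active, so *elnJ* is transcribed.
So ElnJ is produced and active.
Mevalonate is absent, so HaxS is active.
ppGpp is present, so JovH is active.
With repressor JovH bound, *velH* is not transcribed.
So VelH is not produced.
With repressor ElnJ bound, *dulN* is not transcribed.
So DulN is not produced.
cAMP is present, so HolV is active.
Activator HolV is present, so *gorQ* is transcribed.
So GorQ is produced and active.
Fe²⁺ is present, so QuvM is active.
No repressor is bound and QuvM is active, so *gixQ* is transcribed.
So GixQ is produced and active.
No repressor is bound and GorQ and GixQ are active, so *jalN* is transcribed.
So JalN is produced and active.
With repressor JalN bound, *kosG* is not transcribed.

OFF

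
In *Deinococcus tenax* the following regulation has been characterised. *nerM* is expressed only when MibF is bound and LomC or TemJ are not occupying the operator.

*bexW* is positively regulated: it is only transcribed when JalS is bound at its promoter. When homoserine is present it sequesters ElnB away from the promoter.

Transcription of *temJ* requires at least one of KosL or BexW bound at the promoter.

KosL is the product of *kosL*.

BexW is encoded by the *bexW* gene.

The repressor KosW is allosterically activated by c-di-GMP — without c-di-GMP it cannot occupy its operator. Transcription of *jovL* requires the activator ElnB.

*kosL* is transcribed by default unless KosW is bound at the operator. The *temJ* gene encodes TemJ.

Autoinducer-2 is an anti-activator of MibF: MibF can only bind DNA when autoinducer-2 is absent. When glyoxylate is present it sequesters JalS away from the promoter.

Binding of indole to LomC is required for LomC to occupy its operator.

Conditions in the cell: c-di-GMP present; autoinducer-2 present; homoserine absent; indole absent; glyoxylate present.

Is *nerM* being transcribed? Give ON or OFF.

OFF

Indole is absent, so LomC is inactive.
Autoinducer-2 is present, so MibF is inactive.
c-di-GMP is present, so KosW is active.
With repressor KosW bound, *kosL* is not transcribed.
So KosL is not produced.
Glyoxylate is present, so JalS is inactive.
Required activator JalS is absent, so *bexW* is not transcribed.
So BexW is not produced.
No activator is available at the *temJ* promoter, so *temJ* is not transcribed.
So TemJ is not produced.
Required activator MibF is absent, so *nerM* is not transcribed.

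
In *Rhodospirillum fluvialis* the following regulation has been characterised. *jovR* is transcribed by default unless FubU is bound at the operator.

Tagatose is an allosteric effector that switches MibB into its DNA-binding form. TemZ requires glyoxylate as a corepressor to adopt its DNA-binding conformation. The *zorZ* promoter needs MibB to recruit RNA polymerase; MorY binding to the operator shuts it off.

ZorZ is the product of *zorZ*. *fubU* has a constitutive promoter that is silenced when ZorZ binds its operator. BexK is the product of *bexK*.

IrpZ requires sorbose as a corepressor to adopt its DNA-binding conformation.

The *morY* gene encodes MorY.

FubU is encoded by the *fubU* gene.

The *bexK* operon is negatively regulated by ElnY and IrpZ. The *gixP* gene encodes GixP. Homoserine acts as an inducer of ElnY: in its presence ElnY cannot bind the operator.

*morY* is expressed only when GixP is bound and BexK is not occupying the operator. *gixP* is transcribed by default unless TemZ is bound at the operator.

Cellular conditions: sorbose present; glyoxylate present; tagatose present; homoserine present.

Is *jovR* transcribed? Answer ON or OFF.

Glyoxylate is present, so TemZ is active.
With repressor TemZ bound, *gixP* is not transcribed.
So GixP is not produced.
Homoserine is present, so ElnY is inactive.
Sorbose is present, so IrpZ is active.
With repressor IrpZ bound, *bexK* is not transcribed.
So BexK is not produced.
Required activator GixP is absent, so *morY* is not transcribed.
So MorY is not produced.
Tagatose is present, so MibB is active.
No repressor is bound and MibB is active, so *zorZ* is transcribed.
So ZorZ is produced and active.
With repressor ZorZ bound, *fubU* is not transcribed.
So FubU is not produced.
With no repressor bound, *jovR* is transcribed.

ON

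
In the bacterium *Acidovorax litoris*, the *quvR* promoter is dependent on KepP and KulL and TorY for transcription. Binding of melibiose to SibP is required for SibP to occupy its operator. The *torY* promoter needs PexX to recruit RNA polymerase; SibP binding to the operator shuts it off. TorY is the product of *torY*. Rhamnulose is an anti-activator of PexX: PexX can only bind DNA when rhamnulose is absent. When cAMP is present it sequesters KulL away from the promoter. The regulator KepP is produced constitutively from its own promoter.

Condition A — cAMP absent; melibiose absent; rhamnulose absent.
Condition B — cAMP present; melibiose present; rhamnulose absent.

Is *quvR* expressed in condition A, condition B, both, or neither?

Condition A:
KepP is produced constitutively and is active.
cAMP is absent, so KulL is active.
Melibiose is absent, so SibP is inactive.
Rhamnulose is absent, so PexX is active.
No repressor is bound and PexX is active, so *torY* is transcribed.
So TorY is produced and active.
No repressor is bound and KepP and KulL and TorY are active, so *quvR* is transcribed.
→ *quvR* is ON in A.
Condition B:
KepP is produced constitutively and is active.
cAMP is present, so KulL is inactive.
Melibiose is present, so SibP is active.
Rhamnulose is absent, so PexX is active.
With repressor SibP bound, *torY* is not transcribed.
So TorY is not produced.
Required activator KulL is absent, so *quvR* is not transcribed.
→ *quvR* is OFF in B.

A only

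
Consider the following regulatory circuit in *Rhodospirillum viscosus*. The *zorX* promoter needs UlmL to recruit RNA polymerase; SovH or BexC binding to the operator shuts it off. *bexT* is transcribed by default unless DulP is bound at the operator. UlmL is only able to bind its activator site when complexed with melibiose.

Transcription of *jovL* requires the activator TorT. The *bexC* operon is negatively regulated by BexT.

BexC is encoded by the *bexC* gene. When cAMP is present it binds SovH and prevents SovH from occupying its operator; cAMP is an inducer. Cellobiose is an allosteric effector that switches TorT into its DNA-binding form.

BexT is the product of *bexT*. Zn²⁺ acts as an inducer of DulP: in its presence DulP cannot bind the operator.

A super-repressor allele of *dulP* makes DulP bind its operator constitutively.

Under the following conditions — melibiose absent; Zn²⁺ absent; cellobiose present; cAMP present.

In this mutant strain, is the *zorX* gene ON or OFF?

cAMP is present, so SovH is inactive.
Melibiose is absent, so UlmL is inactive.
DulP is constitutively active in this strain.
With repressor DulP bound, *bexT* is not transcribed.
So BexT is not produced.
With no repressor bound, *bexC* is transcribed.
So BexC is produced and active.
With repressor BexC bound, *zorX* is not transcribed.

OFF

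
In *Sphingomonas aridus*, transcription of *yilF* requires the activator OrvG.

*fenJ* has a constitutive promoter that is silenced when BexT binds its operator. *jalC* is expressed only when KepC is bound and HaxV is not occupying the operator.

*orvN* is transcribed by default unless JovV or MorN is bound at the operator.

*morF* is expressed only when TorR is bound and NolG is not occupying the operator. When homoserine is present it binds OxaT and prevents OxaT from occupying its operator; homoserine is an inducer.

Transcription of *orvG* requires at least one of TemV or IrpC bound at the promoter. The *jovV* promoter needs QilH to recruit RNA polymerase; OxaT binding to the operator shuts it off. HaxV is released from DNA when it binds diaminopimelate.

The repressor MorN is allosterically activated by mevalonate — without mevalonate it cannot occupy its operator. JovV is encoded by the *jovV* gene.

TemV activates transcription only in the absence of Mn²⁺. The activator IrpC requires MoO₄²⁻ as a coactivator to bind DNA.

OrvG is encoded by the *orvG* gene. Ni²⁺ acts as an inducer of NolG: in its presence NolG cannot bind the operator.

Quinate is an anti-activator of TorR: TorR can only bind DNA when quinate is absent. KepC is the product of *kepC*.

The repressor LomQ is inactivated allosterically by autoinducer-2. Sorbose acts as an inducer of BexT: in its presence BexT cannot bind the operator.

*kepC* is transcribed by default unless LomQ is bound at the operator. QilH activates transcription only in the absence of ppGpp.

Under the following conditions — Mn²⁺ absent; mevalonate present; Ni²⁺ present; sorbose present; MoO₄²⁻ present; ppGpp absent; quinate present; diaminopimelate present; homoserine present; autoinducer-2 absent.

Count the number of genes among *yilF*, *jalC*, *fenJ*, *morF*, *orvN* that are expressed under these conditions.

Mn²⁺ is absent, so TemV is active.
MoO₄²⁻ is present, so IrpC is active.
Activator TemV is present, so *orvG* is transcribed.
So OrvG is produced and active.
No repressor is bound and OrvG is active, so *yilF* is transcribed.
→ *yilF* is ON.
Diaminopimelate is present, so HaxV is inactive.
Autoinducer-2 is absent, so LomQ is active.
With repressor LomQ bound, *kepC* is not transcribed.
So KepC is not produced.
Required activator KepC is absent, so *jalC* is not transcribed.
→ *jalC* is OFF.
Sorbose is present, so BexT is inactive.
With no repressor bound, *fenJ* is transcribed.
→ *fenJ* is ON.
Ni²⁺ is present, so NolG is inactive.
Quinate is present, so TorR is inactive.
Required activator TorR is absent, so *morF* is not transcribed.
→ *morF* is OFF.
ppGpp is absent, so QilH is active.
Homoserine is present, so OxaT is inactive.
No repressor is bound and QilH is active, so *jovV* is transcribed.
So JovV is produced and active.
Mevalonate is present, so MorN is active.
With repressor JovV bound, *orvN* is not transcribed.
→ *orvN* is OFF.
2 of the 5 genes are transcribed.

2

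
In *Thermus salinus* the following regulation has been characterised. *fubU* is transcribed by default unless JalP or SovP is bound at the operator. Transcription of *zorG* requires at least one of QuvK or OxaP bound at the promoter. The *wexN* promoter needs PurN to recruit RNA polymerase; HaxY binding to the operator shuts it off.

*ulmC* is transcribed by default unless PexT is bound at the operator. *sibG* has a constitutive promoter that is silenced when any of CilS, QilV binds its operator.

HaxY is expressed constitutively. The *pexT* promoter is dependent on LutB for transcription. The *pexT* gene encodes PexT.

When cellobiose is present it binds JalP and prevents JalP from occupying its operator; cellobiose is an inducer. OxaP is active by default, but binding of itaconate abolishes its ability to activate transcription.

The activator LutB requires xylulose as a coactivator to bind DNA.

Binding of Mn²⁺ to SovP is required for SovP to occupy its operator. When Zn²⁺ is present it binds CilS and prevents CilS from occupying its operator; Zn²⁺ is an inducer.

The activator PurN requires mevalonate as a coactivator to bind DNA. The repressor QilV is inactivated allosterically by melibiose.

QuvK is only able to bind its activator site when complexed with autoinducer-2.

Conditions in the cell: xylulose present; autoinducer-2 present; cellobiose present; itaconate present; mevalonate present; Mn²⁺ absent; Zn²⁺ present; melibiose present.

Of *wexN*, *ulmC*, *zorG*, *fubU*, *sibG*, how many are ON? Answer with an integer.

Mevalonate is present, so PurN is active.
HaxY is produced constitutively and is active.
With repressor HaxY bound, *wexN* is not transcribed.
→ *wexN* is OFF.
Xylulose is present, so LutB is active.
No repressor is bound and LutB is active, so *pexT* is transcribed.
So PexT is produced and active.
With repressor PexT bound, *ulmC* is not transcribed.
→ *ulmC* is OFF.
Autoinducer-2 is present, so QuvK is active.
Itaconate is present, so OxaP is inactive.
Activator QuvK is present, so *zorG* is transcribed.
→ *zorG* is ON.
Cellobiose is present, so JalP is inactive.
Mn²⁺ is absent, so SovP is inactive.
With no repressor bound, *fubU* is transcribed.
→ *fubU* is ON.
Zn²⁺ is present, so CilS is inactive.
Melibiose is present, so QilV is inactive.
With no repressor bound, *sibG* is transcribed.
→ *sibG* is ON.
3 of the 5 genes are transcribed.

3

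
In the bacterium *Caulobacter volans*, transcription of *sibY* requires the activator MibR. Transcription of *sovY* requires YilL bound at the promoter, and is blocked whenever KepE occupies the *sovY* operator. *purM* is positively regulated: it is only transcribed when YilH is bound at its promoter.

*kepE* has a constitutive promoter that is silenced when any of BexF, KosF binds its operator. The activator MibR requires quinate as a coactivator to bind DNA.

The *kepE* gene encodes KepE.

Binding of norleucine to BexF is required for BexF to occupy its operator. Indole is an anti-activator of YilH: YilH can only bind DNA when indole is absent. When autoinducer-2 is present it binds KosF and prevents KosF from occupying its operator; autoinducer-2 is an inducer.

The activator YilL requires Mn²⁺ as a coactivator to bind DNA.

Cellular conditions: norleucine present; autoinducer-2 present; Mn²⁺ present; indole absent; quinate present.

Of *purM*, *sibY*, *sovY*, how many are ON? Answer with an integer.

Indole is absent, so YilH is active.
No repressor is bound and YilH is active, so *purM* is transcribed.
→ *purM* is ON.
Quinate is present, so MibR is active.
No repressor is bound and MibR is active, so *sibY* is transcribed.
→ *sibY* is ON.
Mn²⁺ is present, so YilL is active.
Norleucine is present, so BexF is active.
Autoinducer-2 is present, so KosF is inactive.
With repressor BexF bound, *kepE* is not transcribed.
So KepE is not produced.
No repressor is bound and YilL is active, so *sovY* is transcribed.
→ *sovY* is ON.
3 of the 3 genes are transcribed.

3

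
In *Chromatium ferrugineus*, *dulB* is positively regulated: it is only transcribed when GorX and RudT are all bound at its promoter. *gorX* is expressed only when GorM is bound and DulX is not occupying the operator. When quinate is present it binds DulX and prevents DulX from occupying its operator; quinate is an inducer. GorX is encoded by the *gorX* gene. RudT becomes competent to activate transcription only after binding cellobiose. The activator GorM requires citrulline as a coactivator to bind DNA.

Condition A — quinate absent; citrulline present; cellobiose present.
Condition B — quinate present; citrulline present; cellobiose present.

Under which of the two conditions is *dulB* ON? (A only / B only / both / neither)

B only

Condition A:
Quinate is absent, so DulX is active.
Citrulline is present, so GorM is active.
With repressor DulX bound, *gorX* is not transcribed.
So GorX is not produced.
Cellobiose is present, so RudT is active.
Required activator GorX is absent, so *dulB* is not transcribed.
→ *dulB* is OFF in A.
Condition B:
Quinate is present, so DulX is inactive.
Citrulline is present, so GorM is active.
No repressor is bound and GorM is active, so *gorX* is transcribed.
So GorX is produced and active.
Cellobiose is present, so RudT is active.
No repressor is bound and GorX and RudT are active, so *dulB* is transcribed.
→ *dulB* is ON in B.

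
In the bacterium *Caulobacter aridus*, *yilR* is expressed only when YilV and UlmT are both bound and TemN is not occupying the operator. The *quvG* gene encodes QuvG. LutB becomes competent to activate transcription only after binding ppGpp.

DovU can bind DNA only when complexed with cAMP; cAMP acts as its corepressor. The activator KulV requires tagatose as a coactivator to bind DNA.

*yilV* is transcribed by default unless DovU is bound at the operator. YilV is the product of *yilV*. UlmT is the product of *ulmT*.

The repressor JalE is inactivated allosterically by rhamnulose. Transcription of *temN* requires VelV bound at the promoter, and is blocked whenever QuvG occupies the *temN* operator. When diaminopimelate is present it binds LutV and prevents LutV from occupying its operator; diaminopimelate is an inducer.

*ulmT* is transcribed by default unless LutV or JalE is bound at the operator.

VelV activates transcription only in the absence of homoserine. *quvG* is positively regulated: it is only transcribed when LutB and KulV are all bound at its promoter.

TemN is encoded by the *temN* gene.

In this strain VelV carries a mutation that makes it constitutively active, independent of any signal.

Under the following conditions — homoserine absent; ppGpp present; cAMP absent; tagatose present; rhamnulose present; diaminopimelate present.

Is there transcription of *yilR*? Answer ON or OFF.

cAMP is absent, so DovU is inactive.
With no repressor bound, *yilV* is transcribed.
So YilV is produced and active.
ppGpp is present, so LutB is active.
Tagatose is present, so KulV is active.
No repressor is bound and LutB and KulV are active, so *quvG* is transcribed.
So QuvG is produced and active.
VelV is constitutively active in this strain.
With repressor QuvG bound, *temN* is not transcribed.
So TemN is not produced.
Diaminopimelate is present, so LutV is inactive.
Rhamnulose is present, so JalE is inactive.
With no repressor bound, *ulmT* is transcribed.
So UlmT is produced and active.
No repressor is bound and YilV and UlmT are active, so *yilR* is transcribed.

ON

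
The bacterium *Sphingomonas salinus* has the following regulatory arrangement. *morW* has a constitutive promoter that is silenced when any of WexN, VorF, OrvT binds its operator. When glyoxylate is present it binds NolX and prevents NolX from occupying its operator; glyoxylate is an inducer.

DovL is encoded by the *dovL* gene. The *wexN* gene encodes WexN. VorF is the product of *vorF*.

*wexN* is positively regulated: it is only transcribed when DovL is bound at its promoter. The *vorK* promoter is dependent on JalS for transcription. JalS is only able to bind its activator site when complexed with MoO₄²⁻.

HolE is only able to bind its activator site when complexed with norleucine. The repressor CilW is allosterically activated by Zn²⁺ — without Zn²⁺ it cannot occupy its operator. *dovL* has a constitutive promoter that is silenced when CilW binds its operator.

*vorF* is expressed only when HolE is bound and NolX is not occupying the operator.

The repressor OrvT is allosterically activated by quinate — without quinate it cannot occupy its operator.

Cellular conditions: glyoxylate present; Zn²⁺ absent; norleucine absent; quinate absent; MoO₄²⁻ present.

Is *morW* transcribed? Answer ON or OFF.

Zn²⁺ is absent, so CilW is inactive.
With no repressor bound, *dovL* is transcribed.
So DovL is produced and active.
No repressor is bound and DovL is active, so *wexN* is transcribed.
So WexN is produced and active.
Norleucine is absent, so HolE is inactive.
Glyoxylate is present, so NolX is inactive.
Required activator HolE is absent, so *vorF* is not transcribed.
So VorF is not produced.
Quinate is absent, so OrvT is inactive.
With repressor WexN bound, *morW* is not transcribed.

OFF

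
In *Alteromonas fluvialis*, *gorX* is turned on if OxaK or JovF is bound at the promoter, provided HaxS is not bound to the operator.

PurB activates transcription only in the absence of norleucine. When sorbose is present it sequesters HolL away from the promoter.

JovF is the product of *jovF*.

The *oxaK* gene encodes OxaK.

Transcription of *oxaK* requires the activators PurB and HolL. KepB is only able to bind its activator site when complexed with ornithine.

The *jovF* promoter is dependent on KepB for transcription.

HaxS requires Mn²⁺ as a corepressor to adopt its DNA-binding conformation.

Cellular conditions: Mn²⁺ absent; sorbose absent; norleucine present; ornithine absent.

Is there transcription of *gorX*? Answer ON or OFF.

Mn²⁺ is absent, so HaxS is inactive.
Norleucine is present, so PurB is inactive.
Sorbose is absent, so HolL is active.
Required activator PurB is absent, so *oxaK* is not transcribed.
So OxaK is not produced.
Ornithine is absent, so KepB is inactive.
Required activator KepB is absent, so *jovF* is not transcribed.
So JovF is not produced.
No activator is available at the *gorX* promoter, so *gorX* is not transcribed.

OFF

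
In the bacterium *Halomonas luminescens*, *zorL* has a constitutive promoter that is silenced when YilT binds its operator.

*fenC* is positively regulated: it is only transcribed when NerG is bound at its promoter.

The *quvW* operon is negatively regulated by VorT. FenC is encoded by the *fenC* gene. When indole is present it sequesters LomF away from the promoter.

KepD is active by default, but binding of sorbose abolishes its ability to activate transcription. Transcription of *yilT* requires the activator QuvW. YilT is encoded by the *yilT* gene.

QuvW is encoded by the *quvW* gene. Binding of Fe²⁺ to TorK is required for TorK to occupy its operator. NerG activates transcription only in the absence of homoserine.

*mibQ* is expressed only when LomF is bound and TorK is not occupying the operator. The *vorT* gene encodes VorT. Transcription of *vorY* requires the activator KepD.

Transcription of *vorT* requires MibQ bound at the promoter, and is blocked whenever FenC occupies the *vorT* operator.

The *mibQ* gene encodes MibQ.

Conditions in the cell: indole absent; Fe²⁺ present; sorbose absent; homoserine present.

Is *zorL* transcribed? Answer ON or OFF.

Fe²⁺ is present, so TorK is active.
Indole is absent, so LomF is active.
With repressor TorK bound, *mibQ* is not transcribed.
So MibQ is not produced.
Homoserine is present, so NerG is inactive.
Required activator NerG is absent, so *fenC* is not transcribed.
So FenC is not produced.
Required activator MibQ is absent, so *vorT* is not transcribed.
So VorT is not produced.
With no repressor bound, *quvW* is transcribed.
So QuvW is produced and active.
No repressor is bound and QuvW is active, so *yilT* is transcribed.
So YilT is produced and active.
With repressor YilT bound, *zorL* is not transcribed.

OFF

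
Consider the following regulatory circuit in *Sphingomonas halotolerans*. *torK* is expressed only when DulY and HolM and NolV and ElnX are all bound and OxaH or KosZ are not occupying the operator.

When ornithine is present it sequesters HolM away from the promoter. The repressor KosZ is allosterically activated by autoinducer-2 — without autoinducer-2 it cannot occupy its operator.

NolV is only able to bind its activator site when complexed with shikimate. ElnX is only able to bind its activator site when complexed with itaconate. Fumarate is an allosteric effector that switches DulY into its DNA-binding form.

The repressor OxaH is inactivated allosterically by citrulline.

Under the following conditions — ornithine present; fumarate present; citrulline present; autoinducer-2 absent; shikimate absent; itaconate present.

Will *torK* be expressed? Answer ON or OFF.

OFF

Fumarate is present, so DulY is active.
Ornithine is present, so HolM is inactive.
Citrulline is present, so OxaH is inactive.
Autoinducer-2 is absent, so KosZ is inactive.
Shikimate is absent, so NolV is inactive.
Itaconate is present, so ElnX is active.
Required activator HolM is absent, so *torK* is not transcribed.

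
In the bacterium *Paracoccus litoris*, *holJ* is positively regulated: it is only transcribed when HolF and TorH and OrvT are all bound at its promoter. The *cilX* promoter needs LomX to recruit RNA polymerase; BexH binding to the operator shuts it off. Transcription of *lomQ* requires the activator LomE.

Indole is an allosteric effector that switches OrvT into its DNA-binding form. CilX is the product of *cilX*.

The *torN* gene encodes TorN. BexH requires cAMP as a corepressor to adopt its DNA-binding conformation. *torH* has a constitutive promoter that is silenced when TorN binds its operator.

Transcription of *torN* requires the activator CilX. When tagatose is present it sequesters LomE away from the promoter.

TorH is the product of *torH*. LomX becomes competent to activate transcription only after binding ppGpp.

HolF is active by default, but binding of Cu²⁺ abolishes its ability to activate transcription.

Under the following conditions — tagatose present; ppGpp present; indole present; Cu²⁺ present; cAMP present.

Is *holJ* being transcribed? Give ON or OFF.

OFF

Cu²⁺ is present, so HolF is inactive.
cAMP is present, so BexH is active.
ppGpp is present, so LomX is active.
With repressor BexH bound, *cilX* is not transcribed.
So CilX is not produced.
Required activator CilX is absent, so *torN* is not transcribed.
So TorN is not produced.
With no repressor bound, *torH* is transcribed.
So TorH is produced and active.
Indole is present, so OrvT is active.
Required activator HolF is absent, so *holJ* is not transcribed.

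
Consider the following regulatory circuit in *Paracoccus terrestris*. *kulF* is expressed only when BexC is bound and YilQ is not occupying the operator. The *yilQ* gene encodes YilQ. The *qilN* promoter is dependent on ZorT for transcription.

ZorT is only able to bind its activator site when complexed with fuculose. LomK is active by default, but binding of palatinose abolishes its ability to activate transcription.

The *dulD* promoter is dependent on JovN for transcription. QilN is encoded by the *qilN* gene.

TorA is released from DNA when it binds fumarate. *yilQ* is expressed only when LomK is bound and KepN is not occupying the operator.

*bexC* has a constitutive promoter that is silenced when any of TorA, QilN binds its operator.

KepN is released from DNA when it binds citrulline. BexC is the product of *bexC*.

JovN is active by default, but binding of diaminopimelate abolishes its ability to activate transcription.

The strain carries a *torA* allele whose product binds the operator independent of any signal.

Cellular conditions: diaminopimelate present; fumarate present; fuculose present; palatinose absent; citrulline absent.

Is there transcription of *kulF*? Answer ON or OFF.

OFF

Palatinose is absent, so LomK is active.
Citrulline is absent, so KepN is active.
With repressor KepN bound, *yilQ* is not transcribed.
So YilQ is not produced.
TorA is constitutively active in this strain.
Fuculose is present, so ZorT is active.
No repressor is bound and ZorT is active, so *qilN* is transcribed.
So QilN is produced and active.
With repressor TorA bound, *bexC* is not transcribed.
So BexC is not produced.
Required activator BexC is absent, so *kulF* is not transcribed.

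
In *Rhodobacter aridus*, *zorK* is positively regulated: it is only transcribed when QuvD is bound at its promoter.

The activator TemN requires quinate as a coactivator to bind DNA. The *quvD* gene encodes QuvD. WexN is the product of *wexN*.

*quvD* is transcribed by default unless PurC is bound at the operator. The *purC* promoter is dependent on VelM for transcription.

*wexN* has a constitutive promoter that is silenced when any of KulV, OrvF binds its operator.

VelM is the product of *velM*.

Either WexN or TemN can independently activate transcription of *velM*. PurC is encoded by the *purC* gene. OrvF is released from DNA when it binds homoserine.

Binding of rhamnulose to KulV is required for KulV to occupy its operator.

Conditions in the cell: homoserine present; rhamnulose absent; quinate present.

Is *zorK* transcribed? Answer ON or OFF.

Rhamnulose is absent, so KulV is inactive.
Homoserine is present, so OrvF is inactive.
With no repressor bound, *wexN* is transcribed.
So WexN is produced and active.
Quinate is present, so TemN is active.
Activator WexN is present, so *velM* is transcribed.
So VelM is produced and active.
No repressor is bound and VelM is active, so *purC* is transcribed.
So PurC is produced and active.
With repressor PurC bound, *quvD* is not transcribed.
So QuvD is not produced.
Required activator QuvD is absent, so *zorK* is not transcribed.

OFF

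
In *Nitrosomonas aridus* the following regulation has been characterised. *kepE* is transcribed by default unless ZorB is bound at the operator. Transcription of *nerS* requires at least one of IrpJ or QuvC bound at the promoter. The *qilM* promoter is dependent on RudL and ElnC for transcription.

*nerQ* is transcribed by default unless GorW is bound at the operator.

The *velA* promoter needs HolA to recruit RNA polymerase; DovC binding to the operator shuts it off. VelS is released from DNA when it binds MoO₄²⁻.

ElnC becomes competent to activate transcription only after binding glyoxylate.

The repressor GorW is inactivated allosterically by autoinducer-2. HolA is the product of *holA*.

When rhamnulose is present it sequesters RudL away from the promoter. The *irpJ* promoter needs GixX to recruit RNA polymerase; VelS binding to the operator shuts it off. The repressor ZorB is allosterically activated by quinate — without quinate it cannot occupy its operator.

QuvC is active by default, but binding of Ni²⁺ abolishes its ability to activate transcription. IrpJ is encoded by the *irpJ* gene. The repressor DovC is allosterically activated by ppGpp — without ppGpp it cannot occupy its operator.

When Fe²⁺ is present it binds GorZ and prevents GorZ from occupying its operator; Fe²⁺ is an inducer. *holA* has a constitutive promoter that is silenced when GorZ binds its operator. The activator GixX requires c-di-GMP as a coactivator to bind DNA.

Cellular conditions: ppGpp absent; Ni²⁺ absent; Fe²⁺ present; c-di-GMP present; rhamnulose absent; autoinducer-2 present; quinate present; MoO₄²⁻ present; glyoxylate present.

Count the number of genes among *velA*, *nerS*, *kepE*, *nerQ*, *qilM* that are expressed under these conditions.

4

ppGpp is absent, so DovC is inactive.
Fe²⁺ is present, so GorZ is inactive.
With no repressor bound, *holA* is transcribed.
So HolA is produced and active.
No repressor is bound and HolA is active, so *velA* is transcribed.
→ *velA* is ON.
c-di-GMP is present, so GixX is active.
MoO₄²⁻ is present, so VelS is inactive.
No repressor is bound and GixX is active, so *irpJ* is transcribed.
So IrpJ is produced and active.
Ni²⁺ is absent, so QuvC is active.
Activator IrpJ is present, so *nerS* is transcribed.
→ *nerS* is ON.
Quinate is present, so ZorB is active.
With repressor ZorB bound, *kepE* is not transcribed.
→ *kepE* is OFF.
Autoinducer-2 is present, so GorW is inactive.
With no repressor bound, *nerQ* is transcribed.
→ *nerQ* is ON.
Rhamnulose is absent, so RudL is active.
Glyoxylate is present, so ElnC is active.
No repressor is bound and RudL and ElnC are active, so *qilM* is transcribed.
→ *qilM* is ON.
4 of the 5 genes are transcribed.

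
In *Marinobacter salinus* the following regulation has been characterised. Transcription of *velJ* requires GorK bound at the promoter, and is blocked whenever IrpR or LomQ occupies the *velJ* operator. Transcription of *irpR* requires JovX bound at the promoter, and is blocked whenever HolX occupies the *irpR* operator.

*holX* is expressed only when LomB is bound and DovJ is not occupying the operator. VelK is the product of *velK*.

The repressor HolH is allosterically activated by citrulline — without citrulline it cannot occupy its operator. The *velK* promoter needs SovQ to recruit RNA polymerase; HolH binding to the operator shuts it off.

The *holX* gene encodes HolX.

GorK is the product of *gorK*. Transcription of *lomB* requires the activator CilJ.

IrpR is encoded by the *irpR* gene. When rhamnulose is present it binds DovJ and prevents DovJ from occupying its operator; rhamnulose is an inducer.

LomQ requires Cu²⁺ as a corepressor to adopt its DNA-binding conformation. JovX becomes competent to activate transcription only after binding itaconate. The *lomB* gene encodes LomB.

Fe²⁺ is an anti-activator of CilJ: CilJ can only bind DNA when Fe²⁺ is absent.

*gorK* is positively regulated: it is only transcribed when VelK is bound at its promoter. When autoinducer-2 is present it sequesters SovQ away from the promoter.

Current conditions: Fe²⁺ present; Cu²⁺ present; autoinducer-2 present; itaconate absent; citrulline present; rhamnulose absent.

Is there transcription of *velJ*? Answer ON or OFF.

Rhamnulose is absent, so DovJ is active.
Fe²⁺ is present, so CilJ is inactive.
Required activator CilJ is absent, so *lomB* is not transcribed.
So LomB is not produced.
With repressor DovJ bound, *holX* is not transcribed.
So HolX is not produced.
Itaconate is absent, so JovX is inactive.
Required activator JovX is absent, so *irpR* is not transcribed.
So IrpR is not produced.
Autoinducer-2 is present, so SovQ is inactive.
Citrulline is present, so HolH is active.
With repressor HolH bound, *velK* is not transcribed.
So VelK is not produced.
Required activator VelK is absent, so *gorK* is not transcribed.
So GorK is not produced.
Cu²⁺ is present, so LomQ is active.
With repressor LomQ bound, *velJ* is not transcribed.

OFF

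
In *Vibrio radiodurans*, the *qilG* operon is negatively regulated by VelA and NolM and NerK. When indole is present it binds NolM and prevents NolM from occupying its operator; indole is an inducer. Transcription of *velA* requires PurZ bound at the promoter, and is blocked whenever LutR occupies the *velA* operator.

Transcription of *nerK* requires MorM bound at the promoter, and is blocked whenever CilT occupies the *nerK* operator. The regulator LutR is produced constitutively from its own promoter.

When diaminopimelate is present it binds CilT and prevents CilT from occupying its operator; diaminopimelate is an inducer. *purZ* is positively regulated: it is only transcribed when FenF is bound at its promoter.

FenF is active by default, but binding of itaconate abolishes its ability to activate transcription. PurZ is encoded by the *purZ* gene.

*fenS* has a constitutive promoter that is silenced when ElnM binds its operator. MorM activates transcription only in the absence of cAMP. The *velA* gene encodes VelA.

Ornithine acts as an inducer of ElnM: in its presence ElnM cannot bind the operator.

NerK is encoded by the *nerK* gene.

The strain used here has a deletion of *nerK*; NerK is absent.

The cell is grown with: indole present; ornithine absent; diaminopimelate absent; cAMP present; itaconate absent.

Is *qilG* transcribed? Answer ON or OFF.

ON

Itaconate is absent, so FenF is active.
No repressor is bound and FenF is active, so *purZ* is transcribed.
So PurZ is produced and active.
LutR is produced constitutively and is active.
With repressor LutR bound, *velA* is not transcribed.
So VelA is not produced.
Indole is present, so NolM is inactive.
NerK is non-functional in this strain, so it has no effect.
With no repressor bound, *qilG* is transcribed.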